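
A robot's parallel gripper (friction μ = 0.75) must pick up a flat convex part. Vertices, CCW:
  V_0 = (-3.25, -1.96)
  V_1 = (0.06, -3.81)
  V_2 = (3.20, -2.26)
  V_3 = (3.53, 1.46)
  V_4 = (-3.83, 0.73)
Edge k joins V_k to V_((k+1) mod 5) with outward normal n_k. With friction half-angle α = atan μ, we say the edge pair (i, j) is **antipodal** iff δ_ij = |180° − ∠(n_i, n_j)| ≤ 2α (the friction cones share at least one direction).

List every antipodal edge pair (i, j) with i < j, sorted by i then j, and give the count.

count = 4; pairs: (0,2), (0,3), (1,3), (2,4)

α = atan 0.75 = 36.87°;  2α = 73.74°
n_0 = (-0.4879, -0.8729)
n_1 = (+0.4426, -0.8967)
n_2 = (+0.9961, -0.0884)
n_3 = (-0.0987, +0.9951)
n_4 = (-0.9775, -0.2108)
  (0,1): δ = 124.53°  ·
  (0,2): δ = 65.87°  ✓
  (0,3): δ = 34.87°  ✓
  (0,4): δ = 131.37°  ·
  (1,2): δ = 121.34°  ·
  (1,3): δ = 20.61°  ✓
  (1,4): δ = 75.90°  ·
  (2,3): δ = 79.27°  ·
  (2,4): δ = 17.24°  ✓
  (3,4): δ = 83.50°  ·
antipodal pairs: 4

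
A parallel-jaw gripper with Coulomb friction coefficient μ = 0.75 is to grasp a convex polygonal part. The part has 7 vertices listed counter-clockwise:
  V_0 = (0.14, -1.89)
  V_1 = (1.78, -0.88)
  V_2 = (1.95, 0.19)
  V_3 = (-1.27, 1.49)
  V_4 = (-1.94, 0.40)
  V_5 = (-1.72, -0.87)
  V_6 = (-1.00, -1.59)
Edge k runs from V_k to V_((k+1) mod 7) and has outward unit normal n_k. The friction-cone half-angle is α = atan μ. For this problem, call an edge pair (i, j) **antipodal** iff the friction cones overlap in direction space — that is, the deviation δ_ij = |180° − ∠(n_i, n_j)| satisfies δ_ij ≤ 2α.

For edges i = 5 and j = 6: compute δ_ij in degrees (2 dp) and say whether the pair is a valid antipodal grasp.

δ = 149.74°, invalid

α = atan 0.75 = 36.87°;  2α = 73.74°
edge 5: e_5 = (+0.72, -0.72);  n_5 = (-0.7071, -0.7071)
edge 6: e_6 = (+1.14, -0.30);  n_6 = (-0.2545, -0.9671)
∠(n_5, n_6) = 30.26°
δ = |180° − 30.26°| = 149.74°
149.74° > 2α = 73.74°  →  invalid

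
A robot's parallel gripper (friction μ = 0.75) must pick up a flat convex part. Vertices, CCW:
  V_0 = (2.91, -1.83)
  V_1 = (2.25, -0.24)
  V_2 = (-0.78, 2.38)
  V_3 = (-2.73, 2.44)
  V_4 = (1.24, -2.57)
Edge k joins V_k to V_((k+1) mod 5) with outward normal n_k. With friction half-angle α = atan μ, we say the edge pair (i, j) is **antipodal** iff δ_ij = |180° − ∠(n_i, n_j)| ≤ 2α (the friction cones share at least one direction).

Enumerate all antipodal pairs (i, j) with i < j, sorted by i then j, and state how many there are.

count = 5; pairs: (0,3), (1,3), (1,4), (2,3), (2,4)

α = atan 0.75 = 36.87°;  2α = 73.74°
n_0 = (+0.9236, +0.3834)
n_1 = (+0.6541, +0.7564)
n_2 = (+0.0308, +0.9995)
n_3 = (-0.7838, -0.6211)
n_4 = (+0.4051, -0.9143)
  (0,1): δ = 153.39°  ·
  (0,2): δ = 114.31°  ·
  (0,3): δ = 15.85°  ✓
  (0,4): δ = 91.36°  ·
  (1,2): δ = 140.91°  ·
  (1,3): δ = 10.76°  ✓
  (1,4): δ = 64.75°  ✓
  (2,3): δ = 49.84°  ✓
  (2,4): δ = 25.66°  ✓
  (3,4): δ = 104.50°  ·
antipodal pairs: 5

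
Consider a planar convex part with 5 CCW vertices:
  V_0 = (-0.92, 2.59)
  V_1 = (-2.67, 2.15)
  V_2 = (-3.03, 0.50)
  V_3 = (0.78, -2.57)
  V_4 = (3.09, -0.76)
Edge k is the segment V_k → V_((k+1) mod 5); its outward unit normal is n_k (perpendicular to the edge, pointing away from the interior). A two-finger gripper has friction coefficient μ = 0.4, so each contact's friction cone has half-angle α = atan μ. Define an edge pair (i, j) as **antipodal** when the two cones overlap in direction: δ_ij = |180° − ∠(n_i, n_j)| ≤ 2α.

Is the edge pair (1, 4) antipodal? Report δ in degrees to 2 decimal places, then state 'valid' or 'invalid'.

α = atan 0.4 = 21.80°;  2α = 43.60°
edge 1: e_1 = (-0.36, -1.65);  n_1 = (-0.9770, +0.2132)
edge 4: e_4 = (-4.01, +3.35);  n_4 = (+0.6411, +0.7674)
∠(n_1, n_4) = 117.57°
δ = |180° − 117.57°| = 62.43°
62.43° > 2α = 43.60°  →  invalid

δ = 62.43°, invalid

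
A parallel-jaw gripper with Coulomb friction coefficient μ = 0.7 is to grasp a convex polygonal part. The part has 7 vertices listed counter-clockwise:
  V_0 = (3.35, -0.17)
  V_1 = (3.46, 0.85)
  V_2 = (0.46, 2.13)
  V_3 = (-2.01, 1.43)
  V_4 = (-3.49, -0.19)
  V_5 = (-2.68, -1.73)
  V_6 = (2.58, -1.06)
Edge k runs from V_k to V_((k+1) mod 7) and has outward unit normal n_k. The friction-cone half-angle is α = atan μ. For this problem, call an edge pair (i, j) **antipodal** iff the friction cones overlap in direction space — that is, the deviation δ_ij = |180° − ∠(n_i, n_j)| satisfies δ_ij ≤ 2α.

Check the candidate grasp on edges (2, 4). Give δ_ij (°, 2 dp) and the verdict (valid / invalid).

α = atan 0.7 = 34.99°;  2α = 69.98°
edge 2: e_2 = (-2.47, -0.70);  n_2 = (-0.2727, +0.9621)
edge 4: e_4 = (+0.81, -1.54);  n_4 = (-0.8850, -0.4655)
∠(n_2, n_4) = 101.92°
δ = |180° − 101.92°| = 78.08°
78.08° > 2α = 69.98°  →  invalid

δ = 78.08°, invalid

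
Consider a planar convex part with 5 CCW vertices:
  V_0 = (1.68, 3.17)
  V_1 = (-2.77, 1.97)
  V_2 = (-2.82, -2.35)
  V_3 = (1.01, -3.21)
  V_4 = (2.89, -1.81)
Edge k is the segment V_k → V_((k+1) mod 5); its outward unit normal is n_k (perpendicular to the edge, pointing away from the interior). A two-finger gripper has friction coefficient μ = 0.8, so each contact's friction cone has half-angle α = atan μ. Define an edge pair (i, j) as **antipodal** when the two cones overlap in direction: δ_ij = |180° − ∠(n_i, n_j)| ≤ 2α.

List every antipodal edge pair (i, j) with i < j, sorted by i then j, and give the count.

α = atan 0.8 = 38.66°;  2α = 77.32°
n_0 = (-0.2604, +0.9655)
n_1 = (-0.9999, +0.0116)
n_2 = (-0.2191, -0.9757)
n_3 = (+0.5973, -0.8020)
n_4 = (+0.9717, +0.2361)
  (0,1): δ = 105.75°  ·
  (0,2): δ = 27.75°  ✓
  (0,3): δ = 21.58°  ✓
  (0,4): δ = 88.57°  ·
  (1,2): δ = 101.99°  ·
  (1,3): δ = 52.66°  ✓
  (1,4): δ = 14.32°  ✓
  (2,3): δ = 130.67°  ·
  (2,4): δ = 63.69°  ✓
  (3,4): δ = 113.02°  ·
antipodal pairs: 5

count = 5; pairs: (0,2), (0,3), (1,3), (1,4), (2,4)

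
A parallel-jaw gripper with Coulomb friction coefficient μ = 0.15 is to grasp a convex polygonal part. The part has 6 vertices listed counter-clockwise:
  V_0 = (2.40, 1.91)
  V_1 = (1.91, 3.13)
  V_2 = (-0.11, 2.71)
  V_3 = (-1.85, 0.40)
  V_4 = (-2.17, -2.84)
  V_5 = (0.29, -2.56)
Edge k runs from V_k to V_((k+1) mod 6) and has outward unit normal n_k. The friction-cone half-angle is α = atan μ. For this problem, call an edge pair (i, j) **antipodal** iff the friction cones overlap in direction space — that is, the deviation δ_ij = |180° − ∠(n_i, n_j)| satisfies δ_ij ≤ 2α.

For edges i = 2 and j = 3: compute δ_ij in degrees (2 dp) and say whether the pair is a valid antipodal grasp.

α = atan 0.15 = 8.53°;  2α = 17.06°
edge 2: e_2 = (-1.74, -2.31);  n_2 = (-0.7988, +0.6017)
edge 3: e_3 = (-0.32, -3.24);  n_3 = (-0.9952, +0.0983)
∠(n_2, n_3) = 31.35°
δ = |180° − 31.35°| = 148.65°
148.65° > 2α = 17.06°  →  invalid

δ = 148.65°, invalid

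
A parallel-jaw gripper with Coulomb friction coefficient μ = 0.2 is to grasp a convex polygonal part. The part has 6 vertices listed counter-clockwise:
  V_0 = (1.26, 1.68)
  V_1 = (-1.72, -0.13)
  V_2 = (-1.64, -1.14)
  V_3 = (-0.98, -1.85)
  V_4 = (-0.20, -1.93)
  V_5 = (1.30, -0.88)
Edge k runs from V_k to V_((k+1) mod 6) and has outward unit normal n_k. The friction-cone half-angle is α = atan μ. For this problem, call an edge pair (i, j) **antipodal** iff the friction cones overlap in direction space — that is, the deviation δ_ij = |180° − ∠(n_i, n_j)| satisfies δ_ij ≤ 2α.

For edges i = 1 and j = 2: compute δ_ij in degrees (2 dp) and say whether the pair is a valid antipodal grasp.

δ = 141.62°, invalid

α = atan 0.2 = 11.31°;  2α = 22.62°
edge 1: e_1 = (+0.08, -1.01);  n_1 = (-0.9969, -0.0790)
edge 2: e_2 = (+0.66, -0.71);  n_2 = (-0.7324, -0.6808)
∠(n_1, n_2) = 38.38°
δ = |180° − 38.38°| = 141.62°
141.62° > 2α = 22.62°  →  invalid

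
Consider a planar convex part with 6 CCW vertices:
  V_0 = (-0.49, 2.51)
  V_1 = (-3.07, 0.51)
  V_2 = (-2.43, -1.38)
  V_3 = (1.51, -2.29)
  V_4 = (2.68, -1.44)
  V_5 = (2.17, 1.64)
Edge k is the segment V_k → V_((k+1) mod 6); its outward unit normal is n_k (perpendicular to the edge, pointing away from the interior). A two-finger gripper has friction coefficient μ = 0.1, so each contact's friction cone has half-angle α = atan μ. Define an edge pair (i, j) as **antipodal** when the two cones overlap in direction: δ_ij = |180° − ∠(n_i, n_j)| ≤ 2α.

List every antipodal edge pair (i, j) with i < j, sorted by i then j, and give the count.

α = atan 0.1 = 5.71°;  2α = 11.42°
n_0 = (-0.6127, +0.7903)
n_1 = (-0.9472, -0.3207)
n_2 = (-0.2250, -0.9743)
n_3 = (+0.5878, -0.8090)
n_4 = (+0.9866, +0.1634)
n_5 = (+0.3109, +0.9505)
  (0,1): δ = 109.08°  ·
  (0,2): δ = 50.79°  ·
  (0,3): δ = 1.78°  ✓
  (0,4): δ = 61.62°  ·
  (0,5): δ = 124.11°  ·
  (1,2): δ = 121.71°  ·
  (1,3): δ = 72.71°  ·
  (1,4): δ = 9.31°  ✓
  (1,5): δ = 53.18°  ·
  (2,3): δ = 131.00°  ·
  (2,4): δ = 67.59°  ·
  (2,5): δ = 5.11°  ✓
  (3,4): δ = 116.60°  ·
  (3,5): δ = 54.11°  ·
  (4,5): δ = 117.51°  ·
antipodal pairs: 3

count = 3; pairs: (0,3), (1,4), (2,5)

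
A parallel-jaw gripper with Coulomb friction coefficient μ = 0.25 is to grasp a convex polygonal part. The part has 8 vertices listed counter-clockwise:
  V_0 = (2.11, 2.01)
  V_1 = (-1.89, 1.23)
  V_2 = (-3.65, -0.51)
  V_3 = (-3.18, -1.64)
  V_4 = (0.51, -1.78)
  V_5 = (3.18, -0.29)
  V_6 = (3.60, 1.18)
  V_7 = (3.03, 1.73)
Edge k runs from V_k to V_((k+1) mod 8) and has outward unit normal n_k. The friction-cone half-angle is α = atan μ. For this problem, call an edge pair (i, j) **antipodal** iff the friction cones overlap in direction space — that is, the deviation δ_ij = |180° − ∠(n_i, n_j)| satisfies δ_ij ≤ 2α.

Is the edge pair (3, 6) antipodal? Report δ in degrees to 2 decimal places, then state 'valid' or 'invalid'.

α = atan 0.25 = 14.04°;  2α = 28.07°
edge 3: e_3 = (+3.69, -0.14);  n_3 = (-0.0379, -0.9993)
edge 6: e_6 = (-0.57, +0.55);  n_6 = (+0.6944, +0.7196)
∠(n_3, n_6) = 138.20°
δ = |180° − 138.20°| = 41.80°
41.80° > 2α = 28.07°  →  invalid

δ = 41.80°, invalid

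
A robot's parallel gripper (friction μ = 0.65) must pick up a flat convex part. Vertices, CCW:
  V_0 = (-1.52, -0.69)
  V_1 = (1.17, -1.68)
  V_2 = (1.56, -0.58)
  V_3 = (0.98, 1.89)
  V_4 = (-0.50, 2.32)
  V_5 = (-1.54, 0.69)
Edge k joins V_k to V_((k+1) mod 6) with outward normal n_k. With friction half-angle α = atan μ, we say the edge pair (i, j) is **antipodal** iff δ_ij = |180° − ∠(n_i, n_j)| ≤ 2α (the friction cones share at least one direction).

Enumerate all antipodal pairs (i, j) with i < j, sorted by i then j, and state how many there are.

α = atan 0.65 = 33.02°;  2α = 66.05°
n_0 = (-0.3454, -0.9385)
n_1 = (+0.9425, -0.3342)
n_2 = (+0.9735, +0.2286)
n_3 = (+0.2790, +0.9603)
n_4 = (-0.8430, +0.5379)
n_5 = (-0.9999, -0.0145)
  (0,1): δ = 89.32°  ·
  (0,2): δ = 56.58°  ✓
  (0,3): δ = 4.00°  ✓
  (0,4): δ = 77.67°  ·
  (0,5): δ = 111.04°  ·
  (1,2): δ = 147.26°  ·
  (1,3): δ = 86.68°  ·
  (1,4): δ = 13.02°  ✓
  (1,5): δ = 20.35°  ✓
  (2,3): δ = 119.42°  ·
  (2,4): δ = 45.75°  ✓
  (2,5): δ = 12.38°  ✓
  (3,4): δ = 106.34°  ·
  (3,5): δ = 72.97°  ·
  (4,5): δ = 146.63°  ·
antipodal pairs: 6

count = 6; pairs: (0,2), (0,3), (1,4), (1,5), (2,4), (2,5)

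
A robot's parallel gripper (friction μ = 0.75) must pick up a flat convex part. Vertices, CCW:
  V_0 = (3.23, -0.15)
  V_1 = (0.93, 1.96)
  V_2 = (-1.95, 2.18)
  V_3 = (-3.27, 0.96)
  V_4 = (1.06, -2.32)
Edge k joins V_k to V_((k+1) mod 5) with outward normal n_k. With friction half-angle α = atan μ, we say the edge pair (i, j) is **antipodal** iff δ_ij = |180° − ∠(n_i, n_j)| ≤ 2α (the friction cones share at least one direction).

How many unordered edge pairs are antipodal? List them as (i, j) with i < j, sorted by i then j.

count = 4; pairs: (0,3), (1,3), (1,4), (2,4)

α = atan 0.75 = 36.87°;  2α = 73.74°
n_0 = (+0.6760, +0.7369)
n_1 = (+0.0762, +0.9971)
n_2 = (-0.6787, +0.7344)
n_3 = (-0.6038, -0.7971)
n_4 = (+0.7071, -0.7071)
  (0,1): δ = 141.84°  ·
  (0,2): δ = 94.72°  ·
  (0,3): δ = 5.39°  ✓
  (0,4): δ = 87.53°  ·
  (1,2): δ = 132.89°  ·
  (1,3): δ = 32.78°  ✓
  (1,4): δ = 49.37°  ✓
  (2,3): δ = 79.89°  ·
  (2,4): δ = 2.25°  ✓
  (3,4): δ = 97.86°  ·
antipodal pairs: 4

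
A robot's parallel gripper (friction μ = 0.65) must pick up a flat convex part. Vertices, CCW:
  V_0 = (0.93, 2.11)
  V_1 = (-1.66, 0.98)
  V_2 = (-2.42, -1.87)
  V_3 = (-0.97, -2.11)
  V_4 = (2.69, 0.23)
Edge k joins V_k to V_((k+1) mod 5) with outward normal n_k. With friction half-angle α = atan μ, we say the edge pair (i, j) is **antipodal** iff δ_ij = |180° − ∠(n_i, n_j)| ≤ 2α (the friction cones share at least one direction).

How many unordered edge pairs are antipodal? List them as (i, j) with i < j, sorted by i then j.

count = 5; pairs: (0,2), (0,3), (1,3), (1,4), (2,4)

α = atan 0.65 = 33.02°;  2α = 66.05°
n_0 = (-0.3999, +0.9166)
n_1 = (-0.9662, +0.2577)
n_2 = (-0.1633, -0.9866)
n_3 = (+0.5387, -0.8425)
n_4 = (+0.7300, +0.6834)
  (0,1): δ = 128.50°  ·
  (0,2): δ = 32.97°  ✓
  (0,3): δ = 9.02°  ✓
  (0,4): δ = 109.54°  ·
  (1,2): δ = 84.47°  ·
  (1,3): δ = 42.48°  ✓
  (1,4): δ = 58.04°  ✓
  (2,3): δ = 138.01°  ·
  (2,4): δ = 37.49°  ✓
  (3,4): δ = 79.48°  ·
antipodal pairs: 5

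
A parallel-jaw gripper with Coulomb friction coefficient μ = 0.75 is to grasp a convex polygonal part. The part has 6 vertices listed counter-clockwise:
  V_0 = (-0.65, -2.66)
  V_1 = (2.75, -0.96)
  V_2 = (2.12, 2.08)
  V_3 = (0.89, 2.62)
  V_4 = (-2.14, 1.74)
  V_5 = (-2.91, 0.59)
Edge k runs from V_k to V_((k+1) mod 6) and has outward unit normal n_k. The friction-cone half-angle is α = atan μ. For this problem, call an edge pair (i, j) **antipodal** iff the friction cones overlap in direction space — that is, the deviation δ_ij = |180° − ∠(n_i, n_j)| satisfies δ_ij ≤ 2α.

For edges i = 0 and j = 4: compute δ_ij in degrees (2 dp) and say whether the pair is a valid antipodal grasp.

δ = 29.63°, valid

α = atan 0.75 = 36.87°;  2α = 73.74°
edge 0: e_0 = (+3.40, +1.70);  n_0 = (+0.4472, -0.8944)
edge 4: e_4 = (-0.77, -1.15);  n_4 = (-0.8309, +0.5564)
∠(n_0, n_4) = 150.37°
δ = |180° − 150.37°| = 29.63°
29.63° ≤ 2α = 73.74°  →  valid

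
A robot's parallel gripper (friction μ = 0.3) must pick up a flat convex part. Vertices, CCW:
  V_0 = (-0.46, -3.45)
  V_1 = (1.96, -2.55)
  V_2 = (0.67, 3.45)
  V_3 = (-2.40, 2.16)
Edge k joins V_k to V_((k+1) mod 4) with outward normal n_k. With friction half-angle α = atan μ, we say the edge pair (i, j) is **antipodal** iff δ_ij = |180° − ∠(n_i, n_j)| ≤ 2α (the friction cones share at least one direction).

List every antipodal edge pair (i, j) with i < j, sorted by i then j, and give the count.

count = 2; pairs: (0,2), (1,3)

α = atan 0.3 = 16.70°;  2α = 33.40°
n_0 = (+0.3486, -0.9373)
n_1 = (+0.9777, +0.2102)
n_2 = (-0.3874, +0.9219)
n_3 = (-0.9451, -0.3268)
  (0,1): δ = 98.27°  ·
  (0,2): δ = 2.39°  ✓
  (0,3): δ = 88.68°  ·
  (1,2): δ = 79.34°  ·
  (1,3): δ = 6.94°  ✓
  (2,3): δ = 93.72°  ·
antipodal pairs: 2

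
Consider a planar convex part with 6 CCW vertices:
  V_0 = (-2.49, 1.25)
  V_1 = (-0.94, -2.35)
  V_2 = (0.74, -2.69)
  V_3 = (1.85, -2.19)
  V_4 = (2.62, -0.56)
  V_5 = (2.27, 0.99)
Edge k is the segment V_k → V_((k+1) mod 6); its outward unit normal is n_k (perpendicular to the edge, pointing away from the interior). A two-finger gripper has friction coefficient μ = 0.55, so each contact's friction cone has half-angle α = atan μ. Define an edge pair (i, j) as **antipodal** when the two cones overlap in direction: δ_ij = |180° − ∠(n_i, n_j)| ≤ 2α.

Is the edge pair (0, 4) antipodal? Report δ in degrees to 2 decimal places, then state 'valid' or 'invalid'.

δ = 10.57°, valid

α = atan 0.55 = 28.81°;  2α = 57.62°
edge 0: e_0 = (+1.55, -3.60);  n_0 = (-0.9185, -0.3955)
edge 4: e_4 = (-0.35, +1.55);  n_4 = (+0.9754, +0.2203)
∠(n_0, n_4) = 169.43°
δ = |180° − 169.43°| = 10.57°
10.57° ≤ 2α = 57.62°  →  valid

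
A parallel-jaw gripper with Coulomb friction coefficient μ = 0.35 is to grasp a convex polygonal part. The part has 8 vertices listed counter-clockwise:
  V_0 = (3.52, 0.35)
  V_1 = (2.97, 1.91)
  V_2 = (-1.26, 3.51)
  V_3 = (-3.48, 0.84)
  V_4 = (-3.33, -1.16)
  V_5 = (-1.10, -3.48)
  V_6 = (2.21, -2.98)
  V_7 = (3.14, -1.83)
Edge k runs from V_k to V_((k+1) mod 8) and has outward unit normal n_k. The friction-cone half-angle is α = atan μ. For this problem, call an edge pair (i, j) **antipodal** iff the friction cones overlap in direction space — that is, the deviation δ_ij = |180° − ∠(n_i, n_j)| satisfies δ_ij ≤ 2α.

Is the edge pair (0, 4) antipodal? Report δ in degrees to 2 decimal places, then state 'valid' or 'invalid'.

α = atan 0.35 = 19.29°;  2α = 38.58°
edge 0: e_0 = (-0.55, +1.56);  n_0 = (+0.9431, +0.3325)
edge 4: e_4 = (+2.23, -2.32);  n_4 = (-0.7210, -0.6930)
∠(n_0, n_4) = 155.55°
δ = |180° − 155.55°| = 24.45°
24.45° ≤ 2α = 38.58°  →  valid

δ = 24.45°, valid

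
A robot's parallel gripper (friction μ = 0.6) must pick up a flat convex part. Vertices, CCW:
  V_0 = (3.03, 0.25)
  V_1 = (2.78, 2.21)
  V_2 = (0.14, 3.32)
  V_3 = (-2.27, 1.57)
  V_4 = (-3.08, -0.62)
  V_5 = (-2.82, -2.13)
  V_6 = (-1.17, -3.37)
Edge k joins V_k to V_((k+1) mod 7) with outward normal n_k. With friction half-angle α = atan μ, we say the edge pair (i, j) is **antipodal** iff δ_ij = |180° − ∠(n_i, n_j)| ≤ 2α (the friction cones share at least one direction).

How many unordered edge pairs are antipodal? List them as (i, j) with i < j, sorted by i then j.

α = atan 0.6 = 30.96°;  2α = 61.93°
n_0 = (+0.9920, +0.1265)
n_1 = (+0.3876, +0.9218)
n_2 = (-0.5876, +0.8092)
n_3 = (-0.9379, +0.3469)
n_4 = (-0.9855, -0.1697)
n_5 = (-0.6008, -0.7994)
n_6 = (+0.6529, -0.7575)
  (0,1): δ = 120.07°  ·
  (0,2): δ = 61.28°  ✓
  (0,3): δ = 27.57°  ✓
  (0,4): δ = 2.50°  ✓
  (0,5): δ = 45.81°  ✓
  (0,6): δ = 123.49°  ·
  (1,2): δ = 121.21°  ·
  (1,3): δ = 87.49°  ·
  (1,4): δ = 57.43°  ✓
  (1,5): δ = 14.12°  ✓
  (1,6): δ = 63.56°  ·
  (2,3): δ = 146.28°  ·
  (2,4): δ = 116.22°  ·
  (2,5): δ = 72.91°  ·
  (2,6): δ = 4.77°  ✓
  (3,4): δ = 149.93°  ·
  (3,5): δ = 106.63°  ·
  (3,6): δ = 28.94°  ✓
  (4,5): δ = 136.70°  ·
  (4,6): δ = 59.01°  ✓
  (5,6): δ = 102.32°  ·
antipodal pairs: 9

count = 9; pairs: (0,2), (0,3), (0,4), (0,5), (1,4), (1,5), (2,6), (3,6), (4,6)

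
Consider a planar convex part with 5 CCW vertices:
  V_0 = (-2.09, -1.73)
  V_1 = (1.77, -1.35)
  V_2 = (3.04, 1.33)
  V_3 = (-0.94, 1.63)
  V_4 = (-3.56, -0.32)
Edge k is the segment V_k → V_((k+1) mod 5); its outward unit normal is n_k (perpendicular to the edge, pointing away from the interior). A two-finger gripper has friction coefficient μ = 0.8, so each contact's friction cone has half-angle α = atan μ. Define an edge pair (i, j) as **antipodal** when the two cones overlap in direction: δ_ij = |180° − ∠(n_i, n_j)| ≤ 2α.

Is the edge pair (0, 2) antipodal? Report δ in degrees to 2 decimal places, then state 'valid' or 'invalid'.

δ = 9.93°, valid

α = atan 0.8 = 38.66°;  2α = 77.32°
edge 0: e_0 = (+3.86, +0.38);  n_0 = (+0.0980, -0.9952)
edge 2: e_2 = (-3.98, +0.30);  n_2 = (+0.0752, +0.9972)
∠(n_0, n_2) = 170.07°
δ = |180° − 170.07°| = 9.93°
9.93° ≤ 2α = 77.32°  →  valid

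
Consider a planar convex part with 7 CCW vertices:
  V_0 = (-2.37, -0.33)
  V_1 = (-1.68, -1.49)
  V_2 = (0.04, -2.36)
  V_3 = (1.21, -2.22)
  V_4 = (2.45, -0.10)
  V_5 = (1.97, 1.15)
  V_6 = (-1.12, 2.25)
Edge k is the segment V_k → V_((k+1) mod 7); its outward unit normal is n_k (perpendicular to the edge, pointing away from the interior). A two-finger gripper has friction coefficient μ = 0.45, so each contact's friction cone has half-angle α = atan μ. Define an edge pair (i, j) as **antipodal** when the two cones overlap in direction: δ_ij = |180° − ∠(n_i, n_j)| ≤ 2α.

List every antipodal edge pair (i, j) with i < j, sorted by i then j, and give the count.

count = 7; pairs: (0,4), (0,5), (1,4), (1,5), (2,5), (3,6), (4,6)

α = atan 0.45 = 24.23°;  2α = 48.46°
n_0 = (-0.8594, -0.5112)
n_1 = (-0.4514, -0.8923)
n_2 = (+0.1188, -0.9929)
n_3 = (+0.8632, -0.5049)
n_4 = (+0.9335, +0.3585)
n_5 = (+0.3354, +0.9421)
n_6 = (-0.8999, +0.4360)
  (0,1): δ = 147.58°  ·
  (0,2): δ = 113.92°  ·
  (0,3): δ = 61.07°  ·
  (0,4): δ = 9.74°  ✓
  (0,5): δ = 39.66°  ✓
  (0,6): δ = 123.40°  ·
  (1,2): δ = 146.35°  ·
  (1,3): δ = 93.49°  ·
  (1,4): δ = 42.16°  ✓
  (1,5): δ = 7.24°  ✓
  (1,6): δ = 90.98°  ·
  (2,3): δ = 127.15°  ·
  (2,4): δ = 75.82°  ·
  (2,5): δ = 26.42°  ✓
  (2,6): δ = 57.33°  ·
  (3,4): δ = 128.67°  ·
  (3,5): δ = 79.27°  ·
  (3,6): δ = 4.47°  ✓
  (4,5): δ = 130.60°  ·
  (4,6): δ = 46.86°  ✓
  (5,6): δ = 96.25°  ·
antipodal pairs: 7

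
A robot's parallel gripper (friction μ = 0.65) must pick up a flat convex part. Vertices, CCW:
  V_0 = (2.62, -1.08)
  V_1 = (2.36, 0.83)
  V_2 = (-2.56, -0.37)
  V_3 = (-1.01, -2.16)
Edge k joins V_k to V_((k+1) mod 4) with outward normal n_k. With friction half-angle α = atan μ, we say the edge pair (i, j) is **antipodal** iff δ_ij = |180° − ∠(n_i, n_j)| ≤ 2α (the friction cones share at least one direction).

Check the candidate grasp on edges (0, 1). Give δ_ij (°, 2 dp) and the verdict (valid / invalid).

δ = 84.04°, invalid

α = atan 0.65 = 33.02°;  2α = 66.05°
edge 0: e_0 = (-0.26, +1.91);  n_0 = (+0.9909, +0.1349)
edge 1: e_1 = (-4.92, -1.20);  n_1 = (-0.2370, +0.9715)
∠(n_0, n_1) = 95.96°
δ = |180° − 95.96°| = 84.04°
84.04° > 2α = 66.05°  →  invalid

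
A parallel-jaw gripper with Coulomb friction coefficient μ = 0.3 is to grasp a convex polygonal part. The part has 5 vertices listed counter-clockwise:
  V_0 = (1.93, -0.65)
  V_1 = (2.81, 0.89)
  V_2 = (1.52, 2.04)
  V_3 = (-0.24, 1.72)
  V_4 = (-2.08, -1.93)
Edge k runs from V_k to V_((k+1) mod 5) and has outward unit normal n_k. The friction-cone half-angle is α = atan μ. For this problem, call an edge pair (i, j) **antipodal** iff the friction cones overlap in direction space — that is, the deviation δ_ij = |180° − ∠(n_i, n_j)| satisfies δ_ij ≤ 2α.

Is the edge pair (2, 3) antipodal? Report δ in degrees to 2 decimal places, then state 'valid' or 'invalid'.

α = atan 0.3 = 16.70°;  2α = 33.40°
edge 2: e_2 = (-1.76, -0.32);  n_2 = (-0.1789, +0.9839)
edge 3: e_3 = (-1.84, -3.65);  n_3 = (-0.8930, +0.4501)
∠(n_2, n_3) = 52.94°
δ = |180° − 52.94°| = 127.06°
127.06° > 2α = 33.40°  →  invalid

δ = 127.06°, invalid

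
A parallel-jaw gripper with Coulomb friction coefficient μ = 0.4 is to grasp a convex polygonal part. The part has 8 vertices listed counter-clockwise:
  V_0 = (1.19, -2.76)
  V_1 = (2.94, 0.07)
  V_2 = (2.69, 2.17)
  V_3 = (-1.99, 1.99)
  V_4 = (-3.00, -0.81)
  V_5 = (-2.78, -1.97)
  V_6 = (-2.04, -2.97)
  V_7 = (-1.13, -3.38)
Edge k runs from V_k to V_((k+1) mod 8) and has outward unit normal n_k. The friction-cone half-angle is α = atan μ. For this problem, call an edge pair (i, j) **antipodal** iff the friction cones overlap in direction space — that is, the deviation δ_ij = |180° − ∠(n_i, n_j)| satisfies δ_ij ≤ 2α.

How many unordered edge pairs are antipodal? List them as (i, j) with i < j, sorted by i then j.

α = atan 0.4 = 21.80°;  2α = 43.60°
n_0 = (+0.8505, -0.5259)
n_1 = (+0.9930, +0.1182)
n_2 = (-0.0384, +0.9993)
n_3 = (-0.9407, +0.3393)
n_4 = (-0.9825, -0.1863)
n_5 = (-0.8038, -0.5948)
n_6 = (-0.4108, -0.9117)
n_7 = (+0.2582, -0.9661)
  (0,1): δ = 141.48°  ·
  (0,2): δ = 56.07°  ·
  (0,3): δ = 11.90°  ✓
  (0,4): δ = 42.47°  ✓
  (0,5): δ = 68.23°  ·
  (0,6): δ = 97.48°  ·
  (0,7): δ = 136.69°  ·
  (1,2): δ = 94.59°  ·
  (1,3): δ = 26.62°  ✓
  (1,4): δ = 3.95°  ✓
  (1,5): δ = 29.71°  ✓
  (1,6): δ = 58.96°  ·
  (1,7): δ = 98.17°  ·
  (2,3): δ = 112.04°  ·
  (2,4): δ = 81.46°  ·
  (2,5): δ = 55.70°  ·
  (2,6): δ = 26.46°  ✓
  (2,7): δ = 12.76°  ✓
  (3,4): δ = 149.43°  ·
  (3,5): δ = 123.66°  ·
  (3,6): δ = 94.42°  ·
  (3,7): δ = 55.20°  ·
  (4,5): δ = 154.24°  ·
  (4,6): δ = 124.99°  ·
  (4,7): δ = 85.78°  ·
  (5,6): δ = 150.76°  ·
  (5,7): δ = 111.54°  ·
  (6,7): δ = 140.78°  ·
antipodal pairs: 7

count = 7; pairs: (0,3), (0,4), (1,3), (1,4), (1,5), (2,6), (2,7)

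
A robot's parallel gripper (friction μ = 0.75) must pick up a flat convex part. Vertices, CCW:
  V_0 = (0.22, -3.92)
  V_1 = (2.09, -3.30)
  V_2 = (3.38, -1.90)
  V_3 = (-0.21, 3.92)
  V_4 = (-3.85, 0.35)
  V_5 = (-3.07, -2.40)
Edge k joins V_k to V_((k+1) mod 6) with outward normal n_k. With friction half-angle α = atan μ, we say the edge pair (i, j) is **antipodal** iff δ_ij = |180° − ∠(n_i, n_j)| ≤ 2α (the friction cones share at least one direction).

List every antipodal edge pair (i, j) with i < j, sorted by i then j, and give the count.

α = atan 0.75 = 36.87°;  2α = 73.74°
n_0 = (+0.3147, -0.9492)
n_1 = (+0.7354, -0.6776)
n_2 = (+0.8511, +0.5250)
n_3 = (-0.7002, +0.7139)
n_4 = (-0.9621, -0.2729)
n_5 = (-0.4194, -0.9078)
  (0,1): δ = 151.00°  ·
  (0,2): δ = 76.68°  ·
  (0,3): δ = 26.10°  ✓
  (0,4): δ = 87.49°  ·
  (0,5): δ = 136.86°  ·
  (1,2): δ = 105.67°  ·
  (1,3): δ = 2.90°  ✓
  (1,4): δ = 58.49°  ✓
  (1,5): δ = 107.86°  ·
  (2,3): δ = 77.22°  ·
  (2,4): δ = 15.83°  ✓
  (2,5): δ = 33.53°  ✓
  (3,4): δ = 118.61°  ·
  (3,5): δ = 69.24°  ✓
  (4,5): δ = 130.63°  ·
antipodal pairs: 6

count = 6; pairs: (0,3), (1,3), (1,4), (2,4), (2,5), (3,5)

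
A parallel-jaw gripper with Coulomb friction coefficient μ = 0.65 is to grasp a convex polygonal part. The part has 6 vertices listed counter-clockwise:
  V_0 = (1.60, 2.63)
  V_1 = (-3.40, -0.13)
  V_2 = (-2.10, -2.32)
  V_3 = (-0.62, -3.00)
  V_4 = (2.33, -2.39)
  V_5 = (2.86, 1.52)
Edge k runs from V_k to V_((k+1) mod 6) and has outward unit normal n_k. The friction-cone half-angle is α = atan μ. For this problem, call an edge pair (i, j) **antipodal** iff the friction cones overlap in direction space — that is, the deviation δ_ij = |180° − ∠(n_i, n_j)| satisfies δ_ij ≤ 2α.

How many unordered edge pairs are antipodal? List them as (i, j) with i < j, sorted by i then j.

α = atan 0.65 = 33.02°;  2α = 66.05°
n_0 = (-0.4833, +0.8755)
n_1 = (-0.8599, -0.5104)
n_2 = (-0.4175, -0.9087)
n_3 = (+0.2025, -0.9793)
n_4 = (+0.9909, -0.1343)
n_5 = (+0.6610, +0.7504)
  (0,1): δ = 88.21°  ·
  (0,2): δ = 53.58°  ✓
  (0,3): δ = 17.22°  ✓
  (0,4): δ = 53.38°  ✓
  (0,5): δ = 109.72°  ·
  (1,2): δ = 145.37°  ·
  (1,3): δ = 109.01°  ·
  (1,4): δ = 38.41°  ✓
  (1,5): δ = 17.93°  ✓
  (2,3): δ = 143.64°  ·
  (2,4): δ = 73.04°  ·
  (2,5): δ = 16.70°  ✓
  (3,4): δ = 109.40°  ·
  (3,5): δ = 53.06°  ✓
  (4,5): δ = 123.66°  ·
antipodal pairs: 7

count = 7; pairs: (0,2), (0,3), (0,4), (1,4), (1,5), (2,5), (3,5)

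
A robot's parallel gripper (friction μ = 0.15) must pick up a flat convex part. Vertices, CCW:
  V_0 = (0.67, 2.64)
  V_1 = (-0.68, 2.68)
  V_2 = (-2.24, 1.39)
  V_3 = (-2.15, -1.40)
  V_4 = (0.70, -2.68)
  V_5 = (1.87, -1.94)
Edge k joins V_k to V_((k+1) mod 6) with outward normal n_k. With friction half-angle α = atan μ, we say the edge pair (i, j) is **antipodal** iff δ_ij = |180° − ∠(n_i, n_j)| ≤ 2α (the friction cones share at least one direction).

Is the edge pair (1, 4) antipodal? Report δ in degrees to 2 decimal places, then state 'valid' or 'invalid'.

δ = 7.28°, valid

α = atan 0.15 = 8.53°;  2α = 17.06°
edge 1: e_1 = (-1.56, -1.29);  n_1 = (-0.6373, +0.7706)
edge 4: e_4 = (+1.17, +0.74);  n_4 = (+0.5345, -0.8451)
∠(n_1, n_4) = 172.72°
δ = |180° − 172.72°| = 7.28°
7.28° ≤ 2α = 17.06°  →  valid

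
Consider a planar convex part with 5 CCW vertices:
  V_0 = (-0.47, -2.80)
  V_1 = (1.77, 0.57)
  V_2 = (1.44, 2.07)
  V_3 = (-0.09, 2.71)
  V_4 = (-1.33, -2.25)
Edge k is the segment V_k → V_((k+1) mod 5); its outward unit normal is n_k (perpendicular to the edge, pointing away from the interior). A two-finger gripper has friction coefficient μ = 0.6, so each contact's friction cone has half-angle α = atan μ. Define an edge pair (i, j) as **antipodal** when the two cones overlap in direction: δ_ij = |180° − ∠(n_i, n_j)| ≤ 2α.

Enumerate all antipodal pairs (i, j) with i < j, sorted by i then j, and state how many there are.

count = 4; pairs: (0,3), (1,3), (1,4), (2,4)

α = atan 0.6 = 30.96°;  2α = 61.93°
n_0 = (+0.8328, -0.5536)
n_1 = (+0.9766, +0.2149)
n_2 = (+0.3859, +0.9225)
n_3 = (-0.9701, +0.2425)
n_4 = (-0.5388, -0.8424)
  (0,1): δ = 133.98°  ·
  (0,2): δ = 79.09°  ·
  (0,3): δ = 19.58°  ✓
  (0,4): δ = 91.01°  ·
  (1,2): δ = 125.11°  ·
  (1,3): δ = 26.44°  ✓
  (1,4): δ = 44.99°  ✓
  (2,3): δ = 81.34°  ·
  (2,4): δ = 9.90°  ✓
  (3,4): δ = 108.56°  ·
antipodal pairs: 4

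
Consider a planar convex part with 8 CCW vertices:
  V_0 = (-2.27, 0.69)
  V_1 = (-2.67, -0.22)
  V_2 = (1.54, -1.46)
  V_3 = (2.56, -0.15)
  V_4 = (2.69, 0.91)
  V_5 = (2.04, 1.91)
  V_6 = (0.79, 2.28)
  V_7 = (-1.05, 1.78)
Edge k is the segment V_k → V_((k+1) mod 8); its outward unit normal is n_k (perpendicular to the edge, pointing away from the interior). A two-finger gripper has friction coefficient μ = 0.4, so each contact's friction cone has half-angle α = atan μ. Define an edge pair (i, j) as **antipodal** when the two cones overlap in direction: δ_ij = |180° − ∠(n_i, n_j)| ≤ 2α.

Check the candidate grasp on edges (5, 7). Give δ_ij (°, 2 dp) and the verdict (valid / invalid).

δ = 121.73°, invalid

α = atan 0.4 = 21.80°;  2α = 43.60°
edge 5: e_5 = (-1.25, +0.37);  n_5 = (+0.2838, +0.9589)
edge 7: e_7 = (-1.22, -1.09);  n_7 = (-0.6663, +0.7457)
∠(n_5, n_7) = 58.27°
δ = |180° − 58.27°| = 121.73°
121.73° > 2α = 43.60°  →  invalid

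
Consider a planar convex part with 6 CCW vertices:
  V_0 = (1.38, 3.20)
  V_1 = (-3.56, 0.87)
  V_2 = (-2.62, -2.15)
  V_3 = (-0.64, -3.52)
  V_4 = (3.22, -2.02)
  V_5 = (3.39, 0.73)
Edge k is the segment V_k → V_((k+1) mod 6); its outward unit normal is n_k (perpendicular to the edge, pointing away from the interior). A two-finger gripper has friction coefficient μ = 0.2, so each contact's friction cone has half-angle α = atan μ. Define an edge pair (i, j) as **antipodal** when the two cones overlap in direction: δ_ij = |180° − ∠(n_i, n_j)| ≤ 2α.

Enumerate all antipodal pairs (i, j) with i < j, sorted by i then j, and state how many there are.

α = atan 0.2 = 11.31°;  2α = 22.62°
n_0 = (-0.4266, +0.9044)
n_1 = (-0.9548, -0.2972)
n_2 = (-0.5690, -0.8223)
n_3 = (+0.3622, -0.9321)
n_4 = (+0.9981, -0.0617)
n_5 = (+0.7756, +0.6312)
  (0,1): δ = 97.96°  ·
  (0,2): δ = 59.93°  ·
  (0,3): δ = 4.02°  ✓
  (0,4): δ = 61.21°  ·
  (0,5): δ = 103.89°  ·
  (1,2): δ = 141.97°  ·
  (1,3): δ = 86.05°  ·
  (1,4): δ = 20.83°  ✓
  (1,5): δ = 21.85°  ✓
  (2,3): δ = 124.08°  ·
  (2,4): δ = 58.86°  ·
  (2,5): δ = 16.18°  ✓
  (3,4): δ = 114.77°  ·
  (3,5): δ = 72.10°  ·
  (4,5): δ = 137.33°  ·
antipodal pairs: 4

count = 4; pairs: (0,3), (1,4), (1,5), (2,5)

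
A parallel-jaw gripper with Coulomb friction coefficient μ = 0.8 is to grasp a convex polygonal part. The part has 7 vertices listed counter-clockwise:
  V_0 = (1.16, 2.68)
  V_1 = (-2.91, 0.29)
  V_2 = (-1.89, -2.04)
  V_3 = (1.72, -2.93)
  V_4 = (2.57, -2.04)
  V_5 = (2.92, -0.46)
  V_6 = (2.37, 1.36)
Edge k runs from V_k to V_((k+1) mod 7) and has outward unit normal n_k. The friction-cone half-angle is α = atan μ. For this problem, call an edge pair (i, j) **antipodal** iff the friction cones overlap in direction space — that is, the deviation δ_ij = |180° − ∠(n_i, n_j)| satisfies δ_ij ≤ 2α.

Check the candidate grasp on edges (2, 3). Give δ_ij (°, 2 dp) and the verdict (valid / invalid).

α = atan 0.8 = 38.66°;  2α = 77.32°
edge 2: e_2 = (+3.61, -0.89);  n_2 = (-0.2394, -0.9709)
edge 3: e_3 = (+0.85, +0.89);  n_3 = (+0.7232, -0.6907)
∠(n_2, n_3) = 60.17°
δ = |180° − 60.17°| = 119.83°
119.83° > 2α = 77.32°  →  invalid

δ = 119.83°, invalid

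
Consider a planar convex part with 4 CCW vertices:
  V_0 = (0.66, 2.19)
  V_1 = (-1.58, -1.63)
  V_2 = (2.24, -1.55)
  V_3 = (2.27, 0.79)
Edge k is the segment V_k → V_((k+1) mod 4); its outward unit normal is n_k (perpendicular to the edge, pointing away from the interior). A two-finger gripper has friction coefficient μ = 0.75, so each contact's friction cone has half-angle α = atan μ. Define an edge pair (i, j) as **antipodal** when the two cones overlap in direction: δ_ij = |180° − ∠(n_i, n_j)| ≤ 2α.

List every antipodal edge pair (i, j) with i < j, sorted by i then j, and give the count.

α = atan 0.75 = 36.87°;  2α = 73.74°
n_0 = (-0.8626, +0.5058)
n_1 = (+0.0209, -0.9998)
n_2 = (+0.9999, -0.0128)
n_3 = (+0.6562, +0.7546)
  (0,1): δ = 58.41°  ✓
  (0,2): δ = 29.65°  ✓
  (0,3): δ = 79.38°  ·
  (1,2): δ = 91.93°  ·
  (1,3): δ = 42.21°  ✓
  (2,3): δ = 130.27°  ·
antipodal pairs: 3

count = 3; pairs: (0,1), (0,2), (1,3)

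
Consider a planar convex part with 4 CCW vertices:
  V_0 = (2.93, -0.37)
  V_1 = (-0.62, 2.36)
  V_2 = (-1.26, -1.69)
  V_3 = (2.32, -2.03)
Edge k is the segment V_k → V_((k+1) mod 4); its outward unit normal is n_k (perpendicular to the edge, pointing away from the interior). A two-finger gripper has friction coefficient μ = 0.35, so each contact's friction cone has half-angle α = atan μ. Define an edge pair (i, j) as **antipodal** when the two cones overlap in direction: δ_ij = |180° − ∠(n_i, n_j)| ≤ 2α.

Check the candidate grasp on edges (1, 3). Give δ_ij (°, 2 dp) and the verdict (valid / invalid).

α = atan 0.35 = 19.29°;  2α = 38.58°
edge 1: e_1 = (-0.64, -4.05);  n_1 = (-0.9877, +0.1561)
edge 3: e_3 = (+0.61, +1.66);  n_3 = (+0.9386, -0.3449)
∠(n_1, n_3) = 168.80°
δ = |180° − 168.80°| = 11.20°
11.20° ≤ 2α = 38.58°  →  valid

δ = 11.20°, valid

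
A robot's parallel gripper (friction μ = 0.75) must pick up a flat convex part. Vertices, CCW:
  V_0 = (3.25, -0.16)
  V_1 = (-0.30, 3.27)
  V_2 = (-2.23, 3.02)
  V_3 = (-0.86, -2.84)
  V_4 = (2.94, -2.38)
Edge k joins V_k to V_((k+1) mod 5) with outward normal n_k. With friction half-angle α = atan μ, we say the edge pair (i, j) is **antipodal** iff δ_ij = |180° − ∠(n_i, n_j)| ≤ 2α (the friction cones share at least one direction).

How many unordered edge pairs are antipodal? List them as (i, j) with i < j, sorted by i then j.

α = atan 0.75 = 36.87°;  2α = 73.74°
n_0 = (+0.6948, +0.7192)
n_1 = (-0.1285, +0.9917)
n_2 = (-0.9737, -0.2276)
n_3 = (+0.1202, -0.9928)
n_4 = (+0.9904, -0.1383)
  (0,1): δ = 128.60°  ·
  (0,2): δ = 32.83°  ✓
  (0,3): δ = 50.92°  ✓
  (0,4): δ = 126.07°  ·
  (1,2): δ = 84.22°  ·
  (1,3): δ = 0.48°  ✓
  (1,4): δ = 74.67°  ·
  (2,3): δ = 96.26°  ·
  (2,4): δ = 21.11°  ✓
  (3,4): δ = 104.85°  ·
antipodal pairs: 4

count = 4; pairs: (0,2), (0,3), (1,3), (2,4)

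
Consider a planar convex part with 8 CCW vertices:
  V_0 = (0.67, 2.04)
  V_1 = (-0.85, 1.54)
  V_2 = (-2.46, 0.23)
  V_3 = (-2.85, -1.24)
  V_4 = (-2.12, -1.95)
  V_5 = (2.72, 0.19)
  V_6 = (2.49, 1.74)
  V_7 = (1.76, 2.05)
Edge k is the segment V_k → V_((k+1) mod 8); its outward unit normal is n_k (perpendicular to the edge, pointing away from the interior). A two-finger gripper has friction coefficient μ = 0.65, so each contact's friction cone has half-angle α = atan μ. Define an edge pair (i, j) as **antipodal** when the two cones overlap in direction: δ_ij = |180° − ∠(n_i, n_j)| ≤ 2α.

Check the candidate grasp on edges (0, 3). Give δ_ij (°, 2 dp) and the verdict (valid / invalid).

α = atan 0.65 = 33.02°;  2α = 66.05°
edge 0: e_0 = (-1.52, -0.50);  n_0 = (-0.3125, +0.9499)
edge 3: e_3 = (+0.73, -0.71);  n_3 = (-0.6972, -0.7169)
∠(n_0, n_3) = 117.59°
δ = |180° − 117.59°| = 62.41°
62.41° ≤ 2α = 66.05°  →  valid

δ = 62.41°, valid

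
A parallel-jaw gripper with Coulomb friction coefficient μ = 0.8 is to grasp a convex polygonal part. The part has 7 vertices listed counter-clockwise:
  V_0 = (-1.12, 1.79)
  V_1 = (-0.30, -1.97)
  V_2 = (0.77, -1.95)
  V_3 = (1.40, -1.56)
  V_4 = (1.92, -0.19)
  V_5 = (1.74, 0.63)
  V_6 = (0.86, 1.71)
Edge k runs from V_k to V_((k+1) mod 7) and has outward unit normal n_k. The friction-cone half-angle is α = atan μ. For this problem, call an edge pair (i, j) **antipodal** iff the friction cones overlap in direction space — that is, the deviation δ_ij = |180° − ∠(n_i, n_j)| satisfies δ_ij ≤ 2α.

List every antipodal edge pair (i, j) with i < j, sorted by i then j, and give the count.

α = atan 0.8 = 38.66°;  2α = 77.32°
n_0 = (-0.9770, -0.2131)
n_1 = (+0.0187, -0.9998)
n_2 = (+0.5264, -0.8503)
n_3 = (+0.9349, -0.3549)
n_4 = (+0.9767, +0.2144)
n_5 = (+0.7752, +0.6317)
n_6 = (+0.0404, +0.9992)
  (0,1): δ = 101.23°  ·
  (0,2): δ = 70.54°  ✓
  (0,3): δ = 33.09°  ✓
  (0,4): δ = 0.08°  ✓
  (0,5): δ = 26.87°  ✓
  (0,6): δ = 75.38°  ✓
  (1,2): δ = 149.31°  ·
  (1,3): δ = 111.86°  ·
  (1,4): δ = 78.69°  ·
  (1,5): δ = 51.90°  ✓
  (1,6): δ = 3.38°  ✓
  (2,3): δ = 142.54°  ·
  (2,4): δ = 109.38°  ·
  (2,5): δ = 82.59°  ·
  (2,6): δ = 34.07°  ✓
  (3,4): δ = 146.83°  ·
  (3,5): δ = 120.04°  ·
  (3,6): δ = 71.53°  ✓
  (4,5): δ = 153.21°  ·
  (4,6): δ = 104.69°  ·
  (5,6): δ = 131.49°  ·
antipodal pairs: 9

count = 9; pairs: (0,2), (0,3), (0,4), (0,5), (0,6), (1,5), (1,6), (2,6), (3,6)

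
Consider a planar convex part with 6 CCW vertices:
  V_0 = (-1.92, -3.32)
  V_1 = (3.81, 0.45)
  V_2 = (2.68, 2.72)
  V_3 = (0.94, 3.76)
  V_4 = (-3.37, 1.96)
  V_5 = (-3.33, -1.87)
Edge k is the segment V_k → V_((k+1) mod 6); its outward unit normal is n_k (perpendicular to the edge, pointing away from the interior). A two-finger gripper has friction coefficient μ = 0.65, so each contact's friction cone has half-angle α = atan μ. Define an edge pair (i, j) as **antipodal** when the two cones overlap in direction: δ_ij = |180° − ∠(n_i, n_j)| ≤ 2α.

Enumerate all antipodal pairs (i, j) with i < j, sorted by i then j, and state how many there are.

α = atan 0.65 = 33.02°;  2α = 66.05°
n_0 = (+0.5496, -0.8354)
n_1 = (+0.8952, +0.4456)
n_2 = (+0.5130, +0.8584)
n_3 = (-0.3854, +0.9228)
n_4 = (-0.9999, -0.0104)
n_5 = (-0.7169, -0.6971)
  (0,1): δ = 96.88°  ·
  (0,2): δ = 64.21°  ✓
  (0,3): δ = 10.68°  ✓
  (0,4): δ = 57.26°  ✓
  (0,5): δ = 100.86°  ·
  (1,2): δ = 147.33°  ·
  (1,3): δ = 93.80°  ·
  (1,4): δ = 25.87°  ✓
  (1,5): δ = 17.73°  ✓
  (2,3): δ = 126.47°  ·
  (2,4): δ = 58.53°  ✓
  (2,5): δ = 14.93°  ✓
  (3,4): δ = 112.07°  ·
  (3,5): δ = 68.47°  ·
  (4,5): δ = 136.40°  ·
antipodal pairs: 7

count = 7; pairs: (0,2), (0,3), (0,4), (1,4), (1,5), (2,4), (2,5)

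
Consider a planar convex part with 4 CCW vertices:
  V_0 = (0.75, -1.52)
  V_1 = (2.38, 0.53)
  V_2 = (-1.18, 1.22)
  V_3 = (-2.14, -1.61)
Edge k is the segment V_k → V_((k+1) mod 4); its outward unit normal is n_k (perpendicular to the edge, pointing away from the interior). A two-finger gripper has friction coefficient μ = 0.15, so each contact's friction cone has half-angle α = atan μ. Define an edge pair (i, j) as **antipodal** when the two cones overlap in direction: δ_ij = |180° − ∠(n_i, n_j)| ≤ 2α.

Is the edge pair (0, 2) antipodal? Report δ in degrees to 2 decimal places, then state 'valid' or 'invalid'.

α = atan 0.15 = 8.53°;  2α = 17.06°
edge 0: e_0 = (+1.63, +2.05);  n_0 = (+0.7827, -0.6224)
edge 2: e_2 = (-0.96, -2.83);  n_2 = (-0.9470, +0.3212)
∠(n_0, n_2) = 160.25°
δ = |180° − 160.25°| = 19.75°
19.75° > 2α = 17.06°  →  invalid

δ = 19.75°, invalid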